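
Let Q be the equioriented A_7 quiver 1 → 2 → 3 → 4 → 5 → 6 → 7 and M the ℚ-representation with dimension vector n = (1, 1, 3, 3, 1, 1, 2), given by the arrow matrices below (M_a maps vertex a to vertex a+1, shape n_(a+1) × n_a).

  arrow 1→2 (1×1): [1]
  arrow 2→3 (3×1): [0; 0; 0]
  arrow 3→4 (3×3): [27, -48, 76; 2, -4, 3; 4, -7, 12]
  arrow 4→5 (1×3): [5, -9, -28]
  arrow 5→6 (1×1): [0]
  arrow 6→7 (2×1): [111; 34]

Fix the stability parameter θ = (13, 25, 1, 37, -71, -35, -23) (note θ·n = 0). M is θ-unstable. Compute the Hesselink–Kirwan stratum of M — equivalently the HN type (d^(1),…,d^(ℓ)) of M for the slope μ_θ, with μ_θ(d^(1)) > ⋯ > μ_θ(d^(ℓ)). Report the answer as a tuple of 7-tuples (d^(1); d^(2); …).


Interval decomposition of M: I[1,2], I[3,4]^2, I[3,5], I[6,7], I[7,7].
HN type (ℓ=7): μ^(1)=37; μ^(2)=25; μ^(3)=13; μ^(4)=1; μ^(5)=-11; μ^(6)=-23; μ^(7)=-35

((0, 0, 0, 2, 0, 0, 0); (0, 1, 0, 0, 0, 0, 0); (1, 0, 0, 0, 0, 0, 0); (0, 0, 2, 0, 0, 0, 0); (0, 0, 1, 1, 1, 0, 0); (0, 0, 0, 0, 0, 0, 2); (0, 0, 0, 0, 0, 1, 0))


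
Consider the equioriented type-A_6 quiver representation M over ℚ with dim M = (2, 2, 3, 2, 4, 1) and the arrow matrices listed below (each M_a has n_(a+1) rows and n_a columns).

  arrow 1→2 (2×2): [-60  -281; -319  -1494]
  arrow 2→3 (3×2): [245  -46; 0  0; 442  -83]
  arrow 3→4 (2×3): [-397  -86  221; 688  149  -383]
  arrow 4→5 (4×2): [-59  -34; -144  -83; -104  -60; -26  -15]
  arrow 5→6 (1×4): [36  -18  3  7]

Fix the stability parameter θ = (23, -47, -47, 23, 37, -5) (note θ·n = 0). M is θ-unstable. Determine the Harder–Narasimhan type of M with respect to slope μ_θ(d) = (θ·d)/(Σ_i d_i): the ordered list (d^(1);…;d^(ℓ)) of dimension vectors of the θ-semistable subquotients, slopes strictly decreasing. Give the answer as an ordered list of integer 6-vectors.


Via rank(M_{q-1}∘⋯∘M_p): M ≅ I[1,5], I[1,6], I[3,3], I[5,5]^2.
μ_θ-semistable layers: μ^(1)=37; μ^(2)=23; μ^(3)=55/3; μ^(4)=-71/3; μ^(5)=-47

((0, 0, 0, 0, 3, 0); (0, 0, 0, 1, 0, 0); (0, 0, 0, 1, 1, 1); (2, 2, 2, 0, 0, 0); (0, 0, 1, 0, 0, 0))


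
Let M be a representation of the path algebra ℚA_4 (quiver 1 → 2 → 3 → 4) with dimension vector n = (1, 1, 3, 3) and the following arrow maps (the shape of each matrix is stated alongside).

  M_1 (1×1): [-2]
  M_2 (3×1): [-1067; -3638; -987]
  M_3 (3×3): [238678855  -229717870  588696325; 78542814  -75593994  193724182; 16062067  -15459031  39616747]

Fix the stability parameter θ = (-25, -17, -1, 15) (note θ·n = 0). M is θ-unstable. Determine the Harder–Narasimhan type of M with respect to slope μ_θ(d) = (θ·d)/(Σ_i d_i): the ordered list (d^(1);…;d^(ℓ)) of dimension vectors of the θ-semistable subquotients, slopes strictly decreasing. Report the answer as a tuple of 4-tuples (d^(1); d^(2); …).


Via rank(M_{q-1}∘⋯∘M_p): M ≅ I[1,3], I[3,4]^2, I[4,4].
μ_θ-semistable layers: μ^(1)=15; μ^(2)=-1; μ^(3)=-17; μ^(4)=-25

((0, 0, 0, 3); (0, 0, 3, 0); (0, 1, 0, 0); (1, 0, 0, 0))


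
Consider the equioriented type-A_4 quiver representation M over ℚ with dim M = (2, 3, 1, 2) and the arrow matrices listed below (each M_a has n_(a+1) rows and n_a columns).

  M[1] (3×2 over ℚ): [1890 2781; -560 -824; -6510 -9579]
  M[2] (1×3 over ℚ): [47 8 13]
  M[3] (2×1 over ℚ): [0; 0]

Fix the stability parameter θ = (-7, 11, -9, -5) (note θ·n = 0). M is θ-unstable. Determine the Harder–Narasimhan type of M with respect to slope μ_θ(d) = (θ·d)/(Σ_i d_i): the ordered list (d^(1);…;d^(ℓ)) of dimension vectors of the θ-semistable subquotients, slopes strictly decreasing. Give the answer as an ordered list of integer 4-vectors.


Via rank(M_{q-1}∘⋯∘M_p): M ≅ I[1,1], I[1,3], I[2,2]^2, I[4,4]^2.
μ_θ-semistable layers: μ^(1)=11; μ^(2)=1; μ^(3)=-5; μ^(4)=-7

((0, 2, 0, 0); (0, 1, 1, 0); (0, 0, 0, 2); (2, 0, 0, 0))


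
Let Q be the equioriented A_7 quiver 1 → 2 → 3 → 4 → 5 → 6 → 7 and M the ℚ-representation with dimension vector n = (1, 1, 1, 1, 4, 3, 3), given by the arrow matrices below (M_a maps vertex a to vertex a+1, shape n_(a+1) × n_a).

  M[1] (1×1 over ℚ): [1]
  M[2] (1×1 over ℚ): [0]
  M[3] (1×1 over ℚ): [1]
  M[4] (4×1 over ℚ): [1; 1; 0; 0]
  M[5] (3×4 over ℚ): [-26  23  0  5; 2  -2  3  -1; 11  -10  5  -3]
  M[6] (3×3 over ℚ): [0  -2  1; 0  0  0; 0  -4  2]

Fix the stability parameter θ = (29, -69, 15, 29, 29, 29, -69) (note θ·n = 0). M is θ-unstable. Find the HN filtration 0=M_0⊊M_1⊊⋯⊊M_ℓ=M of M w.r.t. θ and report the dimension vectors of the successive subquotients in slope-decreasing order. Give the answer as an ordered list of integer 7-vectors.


Barcode: M ≅ I[1,2], I[3,7], I[5,5], I[5,6]^2, I[7,7]^2. HN layers by μ_θ (4 steps, strictly decreasing):
  μ^(1)=29; μ^(2)=33/5; μ^(3)=-20; μ^(4)=-69

((0, 0, 0, 0, 3, 2, 0); (0, 0, 1, 1, 1, 1, 1); (1, 1, 0, 0, 0, 0, 0); (0, 0, 0, 0, 0, 0, 2))


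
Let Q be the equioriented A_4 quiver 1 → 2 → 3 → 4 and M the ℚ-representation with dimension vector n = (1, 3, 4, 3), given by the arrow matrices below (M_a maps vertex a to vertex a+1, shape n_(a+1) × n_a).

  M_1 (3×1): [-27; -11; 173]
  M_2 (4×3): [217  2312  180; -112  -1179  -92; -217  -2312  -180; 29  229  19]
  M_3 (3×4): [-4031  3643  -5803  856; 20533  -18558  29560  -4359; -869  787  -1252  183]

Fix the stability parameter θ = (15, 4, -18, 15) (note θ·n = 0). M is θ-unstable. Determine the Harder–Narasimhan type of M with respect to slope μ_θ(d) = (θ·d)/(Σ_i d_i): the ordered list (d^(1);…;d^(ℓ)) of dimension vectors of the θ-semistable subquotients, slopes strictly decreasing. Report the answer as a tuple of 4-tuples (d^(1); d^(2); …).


Barcode: M ≅ I[1,4], I[2,3], I[2,4], I[3,4]. HN layers by μ_θ (4 steps, strictly decreasing):
  μ^(1)=15; μ^(2)=1/3; μ^(3)=-7; μ^(4)=-18

((0, 0, 0, 3); (1, 1, 1, 0); (0, 2, 2, 0); (0, 0, 1, 0))


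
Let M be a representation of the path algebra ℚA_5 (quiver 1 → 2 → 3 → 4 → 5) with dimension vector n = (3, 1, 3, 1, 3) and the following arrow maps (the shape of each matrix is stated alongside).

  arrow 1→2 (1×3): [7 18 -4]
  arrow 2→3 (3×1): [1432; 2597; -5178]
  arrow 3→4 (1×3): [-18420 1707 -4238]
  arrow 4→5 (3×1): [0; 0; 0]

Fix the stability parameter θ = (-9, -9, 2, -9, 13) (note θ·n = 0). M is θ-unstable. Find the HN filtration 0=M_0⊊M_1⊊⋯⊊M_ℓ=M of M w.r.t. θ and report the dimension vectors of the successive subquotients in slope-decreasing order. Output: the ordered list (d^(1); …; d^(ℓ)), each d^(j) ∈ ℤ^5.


Via rank(M_{q-1}∘⋯∘M_p): M ≅ I[1,1]^2, I[1,4], I[3,3]^2, I[5,5]^3.
μ_θ-semistable layers: μ^(1)=13; μ^(2)=2; μ^(3)=-7/2; μ^(4)=-9

((0, 0, 0, 0, 3); (0, 0, 2, 0, 0); (0, 0, 1, 1, 0); (3, 1, 0, 0, 0))


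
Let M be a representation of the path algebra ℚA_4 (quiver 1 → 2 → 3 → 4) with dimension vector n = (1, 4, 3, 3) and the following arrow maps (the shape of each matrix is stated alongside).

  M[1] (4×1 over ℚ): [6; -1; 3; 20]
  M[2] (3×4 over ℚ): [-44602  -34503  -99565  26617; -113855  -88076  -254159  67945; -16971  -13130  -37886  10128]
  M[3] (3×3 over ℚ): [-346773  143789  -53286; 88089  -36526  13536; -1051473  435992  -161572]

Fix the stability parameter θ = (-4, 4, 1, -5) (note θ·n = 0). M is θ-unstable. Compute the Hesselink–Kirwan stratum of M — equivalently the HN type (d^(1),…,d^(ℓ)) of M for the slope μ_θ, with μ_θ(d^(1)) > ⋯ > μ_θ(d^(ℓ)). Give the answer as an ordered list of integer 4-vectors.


Barcode: M ≅ I[1,4], I[2,2], I[2,3], I[2,4], I[4,4]. HN layers by μ_θ (5 steps, strictly decreasing):
  μ^(1)=4; μ^(2)=5/2; μ^(3)=0; μ^(4)=-4; μ^(5)=-5

((0, 1, 0, 0); (0, 1, 1, 0); (0, 2, 2, 2); (1, 0, 0, 0); (0, 0, 0, 1))


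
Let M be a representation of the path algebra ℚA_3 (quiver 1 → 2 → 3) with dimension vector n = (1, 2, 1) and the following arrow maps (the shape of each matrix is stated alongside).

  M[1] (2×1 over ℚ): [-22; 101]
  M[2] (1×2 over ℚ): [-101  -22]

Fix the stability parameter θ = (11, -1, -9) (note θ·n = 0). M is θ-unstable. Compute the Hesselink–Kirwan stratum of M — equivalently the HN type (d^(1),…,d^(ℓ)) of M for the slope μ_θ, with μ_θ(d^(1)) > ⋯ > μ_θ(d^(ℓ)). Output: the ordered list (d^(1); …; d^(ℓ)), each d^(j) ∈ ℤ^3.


Via rank(M_{q-1}∘⋯∘M_p): M ≅ I[1,2], I[2,3].
μ_θ-semistable layers: μ^(1)=5; μ^(2)=-5

((1, 1, 0); (0, 1, 1))


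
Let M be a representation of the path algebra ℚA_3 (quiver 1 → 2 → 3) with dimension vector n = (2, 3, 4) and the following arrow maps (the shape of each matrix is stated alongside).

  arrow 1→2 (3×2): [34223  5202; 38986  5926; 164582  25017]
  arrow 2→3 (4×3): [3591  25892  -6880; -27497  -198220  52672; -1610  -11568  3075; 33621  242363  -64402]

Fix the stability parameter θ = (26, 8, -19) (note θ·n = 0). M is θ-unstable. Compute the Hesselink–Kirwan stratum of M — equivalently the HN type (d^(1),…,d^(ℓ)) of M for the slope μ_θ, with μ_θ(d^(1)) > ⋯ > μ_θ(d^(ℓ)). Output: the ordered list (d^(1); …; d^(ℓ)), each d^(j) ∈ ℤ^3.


Via rank(M_{q-1}∘⋯∘M_p): M ≅ I[1,3]^2, I[2,3], I[3,3].
μ_θ-semistable layers: μ^(1)=5; μ^(2)=-11/2; μ^(3)=-19

((2, 2, 2); (0, 1, 1); (0, 0, 1))


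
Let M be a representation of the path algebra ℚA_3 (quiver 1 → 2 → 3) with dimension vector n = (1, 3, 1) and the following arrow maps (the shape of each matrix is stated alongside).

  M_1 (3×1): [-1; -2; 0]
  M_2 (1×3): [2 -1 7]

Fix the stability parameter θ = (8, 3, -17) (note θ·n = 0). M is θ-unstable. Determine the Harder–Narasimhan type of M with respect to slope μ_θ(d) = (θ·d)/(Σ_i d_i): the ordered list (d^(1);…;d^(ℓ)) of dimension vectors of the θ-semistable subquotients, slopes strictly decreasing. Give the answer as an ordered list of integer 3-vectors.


Via rank(M_{q-1}∘⋯∘M_p): M ≅ I[1,2], I[2,2], I[2,3].
μ_θ-semistable layers: μ^(1)=11/2; μ^(2)=3; μ^(3)=-7

((1, 1, 0); (0, 1, 0); (0, 1, 1))


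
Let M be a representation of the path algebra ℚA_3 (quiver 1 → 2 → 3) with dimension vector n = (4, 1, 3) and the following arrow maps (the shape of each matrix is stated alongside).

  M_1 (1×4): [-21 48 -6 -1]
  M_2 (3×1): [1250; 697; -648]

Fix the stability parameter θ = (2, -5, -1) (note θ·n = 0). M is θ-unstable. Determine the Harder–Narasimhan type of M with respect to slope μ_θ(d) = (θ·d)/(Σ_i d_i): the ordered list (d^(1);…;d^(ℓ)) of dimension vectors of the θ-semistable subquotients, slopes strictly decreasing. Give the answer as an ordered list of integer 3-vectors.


Interval decomposition of M: I[1,1]^3, I[1,3], I[3,3]^2.
HN type (ℓ=3): μ^(1)=2; μ^(2)=-1; μ^(3)=-3/2

((3, 0, 0); (0, 0, 3); (1, 1, 0))


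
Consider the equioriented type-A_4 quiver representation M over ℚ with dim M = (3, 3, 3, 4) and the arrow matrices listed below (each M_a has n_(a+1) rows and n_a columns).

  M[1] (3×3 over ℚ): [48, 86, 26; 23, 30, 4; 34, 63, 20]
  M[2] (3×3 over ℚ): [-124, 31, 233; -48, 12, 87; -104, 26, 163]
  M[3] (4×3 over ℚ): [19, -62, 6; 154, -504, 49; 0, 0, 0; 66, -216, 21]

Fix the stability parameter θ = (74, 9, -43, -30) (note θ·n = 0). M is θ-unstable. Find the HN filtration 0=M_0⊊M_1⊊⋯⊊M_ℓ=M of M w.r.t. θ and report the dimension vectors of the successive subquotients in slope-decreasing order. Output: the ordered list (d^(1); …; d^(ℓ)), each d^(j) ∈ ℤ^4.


Interval decomposition of M: I[1,2], I[1,4]^2, I[3,3], I[4,4]^2.
HN type (ℓ=4): μ^(1)=83/2; μ^(2)=5/2; μ^(3)=-30; μ^(4)=-43

((1, 1, 0, 0); (2, 2, 2, 2); (0, 0, 0, 2); (0, 0, 1, 0))


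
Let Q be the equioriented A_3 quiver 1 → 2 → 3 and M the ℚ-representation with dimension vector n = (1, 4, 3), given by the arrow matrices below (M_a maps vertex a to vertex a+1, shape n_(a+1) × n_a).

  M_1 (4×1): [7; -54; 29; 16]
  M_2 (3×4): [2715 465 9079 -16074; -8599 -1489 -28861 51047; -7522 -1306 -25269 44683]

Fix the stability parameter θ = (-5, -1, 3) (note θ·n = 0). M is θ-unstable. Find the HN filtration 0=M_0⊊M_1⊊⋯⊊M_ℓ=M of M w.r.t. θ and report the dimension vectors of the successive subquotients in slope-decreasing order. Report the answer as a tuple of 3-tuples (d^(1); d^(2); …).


Via rank(M_{q-1}∘⋯∘M_p): M ≅ I[1,3], I[2,2], I[2,3]^2.
μ_θ-semistable layers: μ^(1)=3; μ^(2)=-1; μ^(3)=-5

((0, 0, 3); (0, 4, 0); (1, 0, 0))


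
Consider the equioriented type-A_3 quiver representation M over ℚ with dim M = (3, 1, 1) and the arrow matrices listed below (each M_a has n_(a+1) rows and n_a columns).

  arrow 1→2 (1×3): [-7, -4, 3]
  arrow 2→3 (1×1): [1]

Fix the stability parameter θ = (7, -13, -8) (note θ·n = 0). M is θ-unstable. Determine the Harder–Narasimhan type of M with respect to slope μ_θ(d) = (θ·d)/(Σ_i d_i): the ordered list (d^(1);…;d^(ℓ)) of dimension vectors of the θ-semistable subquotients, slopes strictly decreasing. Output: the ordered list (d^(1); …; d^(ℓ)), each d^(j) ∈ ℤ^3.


Interval decomposition of M: I[1,1]^2, I[1,3].
HN type (ℓ=2): μ^(1)=7; μ^(2)=-14/3

((2, 0, 0); (1, 1, 1))


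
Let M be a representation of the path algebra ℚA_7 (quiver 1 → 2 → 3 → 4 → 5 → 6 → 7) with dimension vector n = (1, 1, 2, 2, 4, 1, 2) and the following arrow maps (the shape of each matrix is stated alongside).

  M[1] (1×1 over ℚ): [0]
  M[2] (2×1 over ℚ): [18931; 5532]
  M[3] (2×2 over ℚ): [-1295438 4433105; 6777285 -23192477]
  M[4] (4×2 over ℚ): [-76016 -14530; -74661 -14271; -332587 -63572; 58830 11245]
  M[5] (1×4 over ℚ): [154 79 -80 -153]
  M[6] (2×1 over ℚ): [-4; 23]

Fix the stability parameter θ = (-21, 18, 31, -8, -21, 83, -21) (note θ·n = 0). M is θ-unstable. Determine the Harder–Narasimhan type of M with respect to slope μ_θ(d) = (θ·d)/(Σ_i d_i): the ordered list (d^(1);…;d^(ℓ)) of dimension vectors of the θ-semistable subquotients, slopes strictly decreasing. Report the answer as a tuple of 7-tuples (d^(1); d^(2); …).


Barcode: M ≅ I[1,1], I[2,5], I[3,7], I[5,5]^2, I[7,7]. HN layers by μ_θ (4 steps, strictly decreasing):
  μ^(1)=31; μ^(2)=5; μ^(3)=2/3; μ^(4)=-21

((0, 0, 0, 0, 0, 1, 1); (0, 1, 1, 1, 1, 0, 0); (0, 0, 1, 1, 1, 0, 0); (1, 0, 0, 0, 2, 0, 1))


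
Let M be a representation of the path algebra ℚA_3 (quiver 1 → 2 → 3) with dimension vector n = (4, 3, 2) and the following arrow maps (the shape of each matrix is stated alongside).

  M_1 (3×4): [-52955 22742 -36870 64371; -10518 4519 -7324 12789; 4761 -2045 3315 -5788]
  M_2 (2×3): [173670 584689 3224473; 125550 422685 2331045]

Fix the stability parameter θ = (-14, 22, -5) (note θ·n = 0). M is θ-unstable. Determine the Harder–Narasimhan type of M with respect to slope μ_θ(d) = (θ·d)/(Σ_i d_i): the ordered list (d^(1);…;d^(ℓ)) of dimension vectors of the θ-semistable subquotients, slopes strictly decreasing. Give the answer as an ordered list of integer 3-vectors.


Via rank(M_{q-1}∘⋯∘M_p): M ≅ I[1,1], I[1,2]^2, I[1,3], I[3,3].
μ_θ-semistable layers: μ^(1)=22; μ^(2)=17/2; μ^(3)=-5; μ^(4)=-14

((0, 2, 0); (0, 1, 1); (0, 0, 1); (4, 0, 0))


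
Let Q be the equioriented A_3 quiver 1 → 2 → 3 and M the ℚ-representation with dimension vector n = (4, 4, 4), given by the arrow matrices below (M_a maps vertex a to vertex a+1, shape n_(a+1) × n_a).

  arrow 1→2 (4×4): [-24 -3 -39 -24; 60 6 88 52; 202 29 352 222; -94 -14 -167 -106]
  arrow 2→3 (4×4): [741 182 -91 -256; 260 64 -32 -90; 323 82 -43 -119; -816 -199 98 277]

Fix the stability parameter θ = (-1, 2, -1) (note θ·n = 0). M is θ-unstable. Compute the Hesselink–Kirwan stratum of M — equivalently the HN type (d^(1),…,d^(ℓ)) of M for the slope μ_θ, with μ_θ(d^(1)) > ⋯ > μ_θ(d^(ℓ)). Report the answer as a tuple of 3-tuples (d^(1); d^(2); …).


Interval decomposition of M: I[1,1]^2, I[1,3]^2, I[2,3]^2.
HN type (ℓ=2): μ^(1)=1/2; μ^(2)=-1

((0, 4, 4); (4, 0, 0))


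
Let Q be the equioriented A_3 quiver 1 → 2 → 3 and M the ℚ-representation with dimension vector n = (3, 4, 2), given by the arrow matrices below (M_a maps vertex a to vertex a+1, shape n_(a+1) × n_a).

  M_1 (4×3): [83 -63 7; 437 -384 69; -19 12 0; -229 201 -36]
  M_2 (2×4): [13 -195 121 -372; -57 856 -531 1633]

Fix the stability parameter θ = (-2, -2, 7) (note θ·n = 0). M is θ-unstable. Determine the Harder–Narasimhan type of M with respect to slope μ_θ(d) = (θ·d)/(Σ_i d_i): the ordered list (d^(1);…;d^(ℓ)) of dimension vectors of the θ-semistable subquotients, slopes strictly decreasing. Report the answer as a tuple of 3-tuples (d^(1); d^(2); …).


Interval decomposition of M: I[1,2], I[1,3]^2, I[2,2].
HN type (ℓ=2): μ^(1)=7; μ^(2)=-2

((0, 0, 2); (3, 4, 0))


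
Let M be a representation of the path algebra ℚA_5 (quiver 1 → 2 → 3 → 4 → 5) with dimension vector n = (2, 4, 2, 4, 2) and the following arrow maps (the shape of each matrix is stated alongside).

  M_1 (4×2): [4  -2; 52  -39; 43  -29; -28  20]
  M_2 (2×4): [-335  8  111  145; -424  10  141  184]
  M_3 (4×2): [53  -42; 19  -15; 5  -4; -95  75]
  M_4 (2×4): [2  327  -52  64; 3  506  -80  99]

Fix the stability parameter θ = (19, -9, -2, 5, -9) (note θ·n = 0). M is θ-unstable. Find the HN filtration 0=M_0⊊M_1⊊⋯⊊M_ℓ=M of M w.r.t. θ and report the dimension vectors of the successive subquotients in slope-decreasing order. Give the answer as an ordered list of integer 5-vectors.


Barcode: M ≅ I[1,5]^2, I[2,2]^2, I[4,4]^2. HN layers by μ_θ (3 steps, strictly decreasing):
  μ^(1)=5; μ^(2)=4/5; μ^(3)=-9

((0, 0, 0, 2, 0); (2, 2, 2, 2, 2); (0, 2, 0, 0, 0))


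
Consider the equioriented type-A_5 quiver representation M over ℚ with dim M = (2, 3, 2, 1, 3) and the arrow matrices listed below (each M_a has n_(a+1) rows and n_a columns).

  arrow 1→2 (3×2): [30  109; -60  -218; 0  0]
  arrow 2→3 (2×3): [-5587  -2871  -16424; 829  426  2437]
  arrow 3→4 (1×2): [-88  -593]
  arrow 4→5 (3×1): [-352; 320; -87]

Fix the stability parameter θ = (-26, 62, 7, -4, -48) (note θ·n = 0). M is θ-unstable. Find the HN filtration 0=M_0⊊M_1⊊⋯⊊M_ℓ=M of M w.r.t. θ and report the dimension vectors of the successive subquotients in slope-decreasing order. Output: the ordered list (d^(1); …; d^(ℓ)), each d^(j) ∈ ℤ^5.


Interval decomposition of M: I[1,1], I[1,5], I[2,2], I[2,3], I[5,5]^2.
HN type (ℓ=5): μ^(1)=62; μ^(2)=69/2; μ^(3)=17/4; μ^(4)=-26; μ^(5)=-48

((0, 1, 0, 0, 0); (0, 1, 1, 0, 0); (0, 1, 1, 1, 1); (2, 0, 0, 0, 0); (0, 0, 0, 0, 2))


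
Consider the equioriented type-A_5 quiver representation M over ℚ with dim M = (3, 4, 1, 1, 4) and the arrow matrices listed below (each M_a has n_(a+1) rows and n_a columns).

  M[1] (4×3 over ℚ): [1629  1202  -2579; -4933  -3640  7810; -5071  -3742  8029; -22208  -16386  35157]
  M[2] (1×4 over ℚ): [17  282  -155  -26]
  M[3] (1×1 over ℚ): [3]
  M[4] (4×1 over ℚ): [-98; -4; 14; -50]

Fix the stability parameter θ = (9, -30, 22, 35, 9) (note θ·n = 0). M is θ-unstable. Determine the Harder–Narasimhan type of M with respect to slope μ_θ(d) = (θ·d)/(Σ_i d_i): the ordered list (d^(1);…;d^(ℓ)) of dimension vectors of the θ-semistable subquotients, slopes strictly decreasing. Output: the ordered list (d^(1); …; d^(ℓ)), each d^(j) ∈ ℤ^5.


Interval decomposition of M: I[1,1], I[1,2]^2, I[2,2], I[2,5], I[5,5]^3.
HN type (ℓ=4): μ^(1)=22; μ^(2)=9; μ^(3)=-21/2; μ^(4)=-30

((0, 0, 1, 1, 1); (1, 0, 0, 0, 3); (2, 2, 0, 0, 0); (0, 2, 0, 0, 0))


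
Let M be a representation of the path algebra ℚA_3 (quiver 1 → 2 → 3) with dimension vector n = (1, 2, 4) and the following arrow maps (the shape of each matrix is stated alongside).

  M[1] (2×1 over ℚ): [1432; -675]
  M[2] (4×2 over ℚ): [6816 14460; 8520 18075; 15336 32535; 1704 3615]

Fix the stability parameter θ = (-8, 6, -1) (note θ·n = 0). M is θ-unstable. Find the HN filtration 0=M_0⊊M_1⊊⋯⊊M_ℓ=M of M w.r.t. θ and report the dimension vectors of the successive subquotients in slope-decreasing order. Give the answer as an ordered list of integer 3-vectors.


Via rank(M_{q-1}∘⋯∘M_p): M ≅ I[1,3], I[2,2], I[3,3]^3.
μ_θ-semistable layers: μ^(1)=6; μ^(2)=5/2; μ^(3)=-1; μ^(4)=-8

((0, 1, 0); (0, 1, 1); (0, 0, 3); (1, 0, 0))


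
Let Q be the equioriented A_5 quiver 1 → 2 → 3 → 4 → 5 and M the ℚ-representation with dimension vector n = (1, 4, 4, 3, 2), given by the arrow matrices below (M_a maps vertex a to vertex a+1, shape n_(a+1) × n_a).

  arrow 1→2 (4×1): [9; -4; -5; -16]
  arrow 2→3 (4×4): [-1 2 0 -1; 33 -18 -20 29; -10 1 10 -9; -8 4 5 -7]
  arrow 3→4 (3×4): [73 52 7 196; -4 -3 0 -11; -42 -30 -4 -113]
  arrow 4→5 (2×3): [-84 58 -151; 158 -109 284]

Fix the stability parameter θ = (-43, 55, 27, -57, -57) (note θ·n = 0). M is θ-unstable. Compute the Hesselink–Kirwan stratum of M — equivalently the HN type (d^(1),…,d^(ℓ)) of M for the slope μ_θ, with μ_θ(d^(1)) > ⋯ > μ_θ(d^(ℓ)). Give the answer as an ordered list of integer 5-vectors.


Interval decomposition of M: I[1,5], I[2,2], I[2,4], I[2,5], I[3,3].
HN type (ℓ=5): μ^(1)=55; μ^(2)=27; μ^(3)=25/3; μ^(4)=-8; μ^(5)=-43

((0, 1, 0, 0, 0); (0, 0, 1, 0, 0); (0, 1, 1, 1, 0); (0, 2, 2, 2, 2); (1, 0, 0, 0, 0))


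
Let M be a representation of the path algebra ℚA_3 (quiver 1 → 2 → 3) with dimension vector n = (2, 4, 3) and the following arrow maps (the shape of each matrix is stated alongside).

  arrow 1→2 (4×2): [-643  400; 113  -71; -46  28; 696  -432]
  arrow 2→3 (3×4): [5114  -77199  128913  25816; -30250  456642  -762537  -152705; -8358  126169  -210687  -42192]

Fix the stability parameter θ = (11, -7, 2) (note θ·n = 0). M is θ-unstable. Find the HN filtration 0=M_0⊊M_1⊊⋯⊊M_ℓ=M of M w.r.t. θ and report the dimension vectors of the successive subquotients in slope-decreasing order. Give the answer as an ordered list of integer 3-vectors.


Via rank(M_{q-1}∘⋯∘M_p): M ≅ I[1,2], I[1,3], I[2,2], I[2,3], I[3,3].
μ_θ-semistable layers: μ^(1)=2; μ^(2)=-7

((2, 2, 3); (0, 2, 0))


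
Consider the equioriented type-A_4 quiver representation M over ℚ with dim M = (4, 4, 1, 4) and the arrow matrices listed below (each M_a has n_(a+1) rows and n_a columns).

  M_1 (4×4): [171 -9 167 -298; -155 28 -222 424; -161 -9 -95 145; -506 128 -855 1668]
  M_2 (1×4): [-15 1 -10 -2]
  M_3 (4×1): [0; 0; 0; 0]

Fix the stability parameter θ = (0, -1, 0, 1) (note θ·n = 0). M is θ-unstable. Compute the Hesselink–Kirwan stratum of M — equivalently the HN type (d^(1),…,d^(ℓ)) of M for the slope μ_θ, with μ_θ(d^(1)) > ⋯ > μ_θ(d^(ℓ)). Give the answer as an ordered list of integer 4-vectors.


Barcode: M ≅ I[1,2]^3, I[1,3], I[4,4]^4. HN layers by μ_θ (3 steps, strictly decreasing):
  μ^(1)=1; μ^(2)=0; μ^(3)=-1/2

((0, 0, 0, 4); (0, 0, 1, 0); (4, 4, 0, 0))


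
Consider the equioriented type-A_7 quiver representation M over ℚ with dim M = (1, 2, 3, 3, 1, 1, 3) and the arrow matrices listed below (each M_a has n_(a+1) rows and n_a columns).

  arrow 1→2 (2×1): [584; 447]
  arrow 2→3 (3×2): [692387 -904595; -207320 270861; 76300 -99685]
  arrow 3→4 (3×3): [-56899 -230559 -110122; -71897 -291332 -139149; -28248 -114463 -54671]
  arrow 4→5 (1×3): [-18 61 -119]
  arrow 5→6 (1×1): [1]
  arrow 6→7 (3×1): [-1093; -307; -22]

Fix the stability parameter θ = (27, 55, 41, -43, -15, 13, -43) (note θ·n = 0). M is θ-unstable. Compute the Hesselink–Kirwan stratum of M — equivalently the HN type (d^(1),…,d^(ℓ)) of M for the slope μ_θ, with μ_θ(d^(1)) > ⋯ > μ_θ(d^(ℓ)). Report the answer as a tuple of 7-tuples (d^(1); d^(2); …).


Barcode: M ≅ I[1,3], I[2,7], I[3,4], I[4,4], I[7,7]^2. HN layers by μ_θ (5 steps, strictly decreasing):
  μ^(1)=48; μ^(2)=27; μ^(3)=4/3; μ^(4)=-1; μ^(5)=-43

((0, 1, 1, 0, 0, 0, 0); (1, 0, 0, 0, 0, 0, 0); (0, 1, 1, 1, 1, 1, 1); (0, 0, 1, 1, 0, 0, 0); (0, 0, 0, 1, 0, 0, 2))


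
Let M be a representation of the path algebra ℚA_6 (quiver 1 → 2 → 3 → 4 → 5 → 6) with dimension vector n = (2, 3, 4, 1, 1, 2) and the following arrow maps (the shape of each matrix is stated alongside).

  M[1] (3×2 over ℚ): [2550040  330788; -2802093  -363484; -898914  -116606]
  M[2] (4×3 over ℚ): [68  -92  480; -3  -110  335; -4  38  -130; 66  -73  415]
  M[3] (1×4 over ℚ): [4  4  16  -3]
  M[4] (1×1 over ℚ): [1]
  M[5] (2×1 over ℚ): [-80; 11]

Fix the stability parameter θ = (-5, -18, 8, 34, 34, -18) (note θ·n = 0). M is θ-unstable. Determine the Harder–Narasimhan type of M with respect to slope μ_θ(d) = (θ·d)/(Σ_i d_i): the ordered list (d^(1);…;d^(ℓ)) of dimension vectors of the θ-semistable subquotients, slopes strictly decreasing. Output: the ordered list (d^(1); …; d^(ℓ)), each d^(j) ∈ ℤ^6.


Via rank(M_{q-1}∘⋯∘M_p): M ≅ I[1,3], I[1,6], I[2,2], I[3,3]^2, I[6,6].
μ_θ-semistable layers: μ^(1)=50/3; μ^(2)=8; μ^(3)=-23/2; μ^(4)=-18

((0, 0, 0, 1, 1, 1); (0, 0, 4, 0, 0, 0); (2, 2, 0, 0, 0, 0); (0, 1, 0, 0, 0, 1))


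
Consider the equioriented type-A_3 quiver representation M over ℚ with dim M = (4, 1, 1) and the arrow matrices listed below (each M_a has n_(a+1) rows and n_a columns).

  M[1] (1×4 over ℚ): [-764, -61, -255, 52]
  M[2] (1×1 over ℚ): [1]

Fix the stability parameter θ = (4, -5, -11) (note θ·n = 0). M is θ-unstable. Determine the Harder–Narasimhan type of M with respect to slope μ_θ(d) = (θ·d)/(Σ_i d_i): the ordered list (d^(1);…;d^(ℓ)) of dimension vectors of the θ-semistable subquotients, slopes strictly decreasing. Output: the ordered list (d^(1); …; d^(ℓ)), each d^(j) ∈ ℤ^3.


Via rank(M_{q-1}∘⋯∘M_p): M ≅ I[1,1]^3, I[1,3].
μ_θ-semistable layers: μ^(1)=4; μ^(2)=-4

((3, 0, 0); (1, 1, 1))


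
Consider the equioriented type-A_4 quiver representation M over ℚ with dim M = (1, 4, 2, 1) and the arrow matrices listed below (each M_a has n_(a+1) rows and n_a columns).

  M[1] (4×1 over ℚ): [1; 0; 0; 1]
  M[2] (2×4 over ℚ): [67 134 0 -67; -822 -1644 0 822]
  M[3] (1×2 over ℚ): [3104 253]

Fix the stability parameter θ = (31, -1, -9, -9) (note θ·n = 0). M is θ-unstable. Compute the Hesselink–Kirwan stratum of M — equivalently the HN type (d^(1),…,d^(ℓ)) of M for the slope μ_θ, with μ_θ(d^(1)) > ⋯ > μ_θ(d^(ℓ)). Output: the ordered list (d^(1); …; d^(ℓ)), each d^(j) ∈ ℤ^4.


Barcode: M ≅ I[1,2], I[2,2]^2, I[2,4], I[3,3]. HN layers by μ_θ (4 steps, strictly decreasing):
  μ^(1)=15; μ^(2)=-1; μ^(3)=-19/3; μ^(4)=-9

((1, 1, 0, 0); (0, 2, 0, 0); (0, 1, 1, 1); (0, 0, 1, 0))


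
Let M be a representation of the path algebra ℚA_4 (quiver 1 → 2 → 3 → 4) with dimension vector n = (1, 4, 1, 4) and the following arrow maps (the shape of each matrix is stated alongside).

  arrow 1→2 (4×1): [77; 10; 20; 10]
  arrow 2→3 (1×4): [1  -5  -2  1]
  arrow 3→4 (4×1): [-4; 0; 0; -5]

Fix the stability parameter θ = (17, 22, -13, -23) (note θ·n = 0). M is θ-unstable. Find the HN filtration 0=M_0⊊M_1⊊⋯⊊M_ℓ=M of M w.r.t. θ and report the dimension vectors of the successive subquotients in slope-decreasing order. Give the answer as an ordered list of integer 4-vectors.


Barcode: M ≅ I[1,4], I[2,2]^3, I[4,4]^3. HN layers by μ_θ (3 steps, strictly decreasing):
  μ^(1)=22; μ^(2)=3/4; μ^(3)=-23

((0, 3, 0, 0); (1, 1, 1, 1); (0, 0, 0, 3))


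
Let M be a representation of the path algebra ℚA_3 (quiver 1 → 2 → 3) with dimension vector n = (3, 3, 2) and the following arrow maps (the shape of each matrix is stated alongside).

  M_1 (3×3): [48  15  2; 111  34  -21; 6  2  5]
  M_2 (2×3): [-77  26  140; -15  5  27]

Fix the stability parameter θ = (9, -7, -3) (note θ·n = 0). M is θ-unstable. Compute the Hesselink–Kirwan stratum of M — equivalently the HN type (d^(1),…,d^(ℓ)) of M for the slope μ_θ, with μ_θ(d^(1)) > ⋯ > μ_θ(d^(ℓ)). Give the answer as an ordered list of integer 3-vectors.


Barcode: M ≅ I[1,2], I[1,3]^2. HN layers by μ_θ (2 steps, strictly decreasing):
  μ^(1)=1; μ^(2)=-1/3

((1, 1, 0); (2, 2, 2))


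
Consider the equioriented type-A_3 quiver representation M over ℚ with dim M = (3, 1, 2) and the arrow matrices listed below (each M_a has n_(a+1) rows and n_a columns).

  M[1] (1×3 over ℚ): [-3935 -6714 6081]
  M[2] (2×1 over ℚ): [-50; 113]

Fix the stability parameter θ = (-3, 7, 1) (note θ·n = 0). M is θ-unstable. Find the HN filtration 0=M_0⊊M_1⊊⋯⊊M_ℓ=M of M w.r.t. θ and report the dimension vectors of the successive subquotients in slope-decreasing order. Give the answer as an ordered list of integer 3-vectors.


Barcode: M ≅ I[1,1]^2, I[1,3], I[3,3]. HN layers by μ_θ (3 steps, strictly decreasing):
  μ^(1)=4; μ^(2)=1; μ^(3)=-3

((0, 1, 1); (0, 0, 1); (3, 0, 0))


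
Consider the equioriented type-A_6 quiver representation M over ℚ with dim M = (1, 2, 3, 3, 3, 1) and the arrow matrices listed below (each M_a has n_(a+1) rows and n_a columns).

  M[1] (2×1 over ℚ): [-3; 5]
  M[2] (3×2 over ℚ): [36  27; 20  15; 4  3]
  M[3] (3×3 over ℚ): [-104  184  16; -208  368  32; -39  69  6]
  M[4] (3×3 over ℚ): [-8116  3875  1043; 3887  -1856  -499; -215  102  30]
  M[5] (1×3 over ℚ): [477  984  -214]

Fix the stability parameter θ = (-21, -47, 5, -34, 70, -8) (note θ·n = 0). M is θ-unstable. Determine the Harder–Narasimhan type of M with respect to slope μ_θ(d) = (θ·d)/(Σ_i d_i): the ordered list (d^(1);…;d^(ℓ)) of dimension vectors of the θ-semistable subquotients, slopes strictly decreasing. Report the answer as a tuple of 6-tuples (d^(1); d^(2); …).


Barcode: M ≅ I[1,3], I[2,2], I[3,3], I[3,6], I[4,5]^2. HN layers by μ_θ (6 steps, strictly decreasing):
  μ^(1)=70; μ^(2)=31; μ^(3)=5; μ^(4)=-29/2; μ^(5)=-34; μ^(6)=-47

((0, 0, 0, 0, 2, 0); (0, 0, 0, 0, 1, 1); (0, 0, 2, 0, 0, 0); (0, 0, 1, 1, 0, 0); (1, 1, 0, 2, 0, 0); (0, 1, 0, 0, 0, 0))


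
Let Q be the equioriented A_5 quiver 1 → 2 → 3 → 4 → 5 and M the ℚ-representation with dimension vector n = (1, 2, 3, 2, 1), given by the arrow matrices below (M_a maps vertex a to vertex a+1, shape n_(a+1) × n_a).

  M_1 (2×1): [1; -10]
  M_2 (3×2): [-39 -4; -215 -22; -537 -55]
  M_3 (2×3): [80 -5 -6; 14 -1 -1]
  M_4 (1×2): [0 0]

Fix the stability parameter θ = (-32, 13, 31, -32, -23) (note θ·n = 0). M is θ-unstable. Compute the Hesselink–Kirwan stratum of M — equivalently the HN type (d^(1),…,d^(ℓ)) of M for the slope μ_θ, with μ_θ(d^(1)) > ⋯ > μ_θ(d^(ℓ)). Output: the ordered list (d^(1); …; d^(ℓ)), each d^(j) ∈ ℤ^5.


Barcode: M ≅ I[1,4], I[2,4], I[3,3], I[5,5]. HN layers by μ_θ (4 steps, strictly decreasing):
  μ^(1)=31; μ^(2)=4; μ^(3)=-23; μ^(4)=-32

((0, 0, 1, 0, 0); (0, 2, 2, 2, 0); (0, 0, 0, 0, 1); (1, 0, 0, 0, 0))


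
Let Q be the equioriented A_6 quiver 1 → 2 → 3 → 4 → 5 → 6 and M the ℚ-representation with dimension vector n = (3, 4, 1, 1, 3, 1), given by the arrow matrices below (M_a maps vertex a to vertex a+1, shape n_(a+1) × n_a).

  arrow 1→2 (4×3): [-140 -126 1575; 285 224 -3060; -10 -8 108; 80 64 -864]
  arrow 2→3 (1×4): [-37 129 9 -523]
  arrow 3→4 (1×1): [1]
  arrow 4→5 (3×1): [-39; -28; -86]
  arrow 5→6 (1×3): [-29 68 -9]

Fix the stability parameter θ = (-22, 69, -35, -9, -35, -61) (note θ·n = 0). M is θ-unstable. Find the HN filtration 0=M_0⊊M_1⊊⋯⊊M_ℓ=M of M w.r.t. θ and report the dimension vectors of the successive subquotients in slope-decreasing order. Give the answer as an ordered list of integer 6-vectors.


Interval decomposition of M: I[1,1], I[1,2], I[1,6], I[2,2]^2, I[5,5]^2.
HN type (ℓ=4): μ^(1)=69; μ^(2)=-71/5; μ^(3)=-22; μ^(4)=-35

((0, 3, 0, 0, 0, 0); (0, 1, 1, 1, 1, 1); (3, 0, 0, 0, 0, 0); (0, 0, 0, 0, 2, 0))


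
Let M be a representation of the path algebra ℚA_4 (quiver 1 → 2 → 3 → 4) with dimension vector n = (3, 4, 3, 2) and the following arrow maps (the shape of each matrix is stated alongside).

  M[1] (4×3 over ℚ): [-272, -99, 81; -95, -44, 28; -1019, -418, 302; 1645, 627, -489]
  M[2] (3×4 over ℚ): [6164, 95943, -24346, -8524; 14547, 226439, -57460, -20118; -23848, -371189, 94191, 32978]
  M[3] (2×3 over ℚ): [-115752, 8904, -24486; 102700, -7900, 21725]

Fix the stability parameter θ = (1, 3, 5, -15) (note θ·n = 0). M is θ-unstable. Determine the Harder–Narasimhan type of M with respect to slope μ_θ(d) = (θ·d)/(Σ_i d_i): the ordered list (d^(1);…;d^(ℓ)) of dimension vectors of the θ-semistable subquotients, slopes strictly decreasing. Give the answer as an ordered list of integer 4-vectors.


Barcode: M ≅ I[1,1], I[1,3]^2, I[2,2], I[2,4], I[4,4]. HN layers by μ_θ (5 steps, strictly decreasing):
  μ^(1)=5; μ^(2)=3; μ^(3)=1; μ^(4)=-7/3; μ^(5)=-15

((0, 0, 2, 0); (0, 3, 0, 0); (3, 0, 0, 0); (0, 1, 1, 1); (0, 0, 0, 1))


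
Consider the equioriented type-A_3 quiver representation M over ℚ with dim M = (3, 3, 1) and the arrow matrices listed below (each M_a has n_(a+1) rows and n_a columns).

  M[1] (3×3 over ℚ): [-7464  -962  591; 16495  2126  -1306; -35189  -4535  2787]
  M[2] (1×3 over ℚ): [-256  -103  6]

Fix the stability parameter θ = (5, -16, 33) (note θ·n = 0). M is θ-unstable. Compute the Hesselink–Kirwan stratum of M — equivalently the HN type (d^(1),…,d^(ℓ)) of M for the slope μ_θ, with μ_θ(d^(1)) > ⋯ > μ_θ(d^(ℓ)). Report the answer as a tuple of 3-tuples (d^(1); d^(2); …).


Via rank(M_{q-1}∘⋯∘M_p): M ≅ I[1,2]^2, I[1,3].
μ_θ-semistable layers: μ^(1)=33; μ^(2)=-11/2

((0, 0, 1); (3, 3, 0))


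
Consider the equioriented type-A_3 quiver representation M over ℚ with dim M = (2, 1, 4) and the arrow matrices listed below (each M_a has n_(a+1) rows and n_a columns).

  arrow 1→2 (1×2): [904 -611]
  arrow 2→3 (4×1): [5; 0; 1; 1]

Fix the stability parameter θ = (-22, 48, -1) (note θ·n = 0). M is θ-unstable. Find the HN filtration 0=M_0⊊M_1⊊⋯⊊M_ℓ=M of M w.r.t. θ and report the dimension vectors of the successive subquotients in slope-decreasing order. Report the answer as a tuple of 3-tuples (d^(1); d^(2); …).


Via rank(M_{q-1}∘⋯∘M_p): M ≅ I[1,1], I[1,3], I[3,3]^3.
μ_θ-semistable layers: μ^(1)=47/2; μ^(2)=-1; μ^(3)=-22

((0, 1, 1); (0, 0, 3); (2, 0, 0))


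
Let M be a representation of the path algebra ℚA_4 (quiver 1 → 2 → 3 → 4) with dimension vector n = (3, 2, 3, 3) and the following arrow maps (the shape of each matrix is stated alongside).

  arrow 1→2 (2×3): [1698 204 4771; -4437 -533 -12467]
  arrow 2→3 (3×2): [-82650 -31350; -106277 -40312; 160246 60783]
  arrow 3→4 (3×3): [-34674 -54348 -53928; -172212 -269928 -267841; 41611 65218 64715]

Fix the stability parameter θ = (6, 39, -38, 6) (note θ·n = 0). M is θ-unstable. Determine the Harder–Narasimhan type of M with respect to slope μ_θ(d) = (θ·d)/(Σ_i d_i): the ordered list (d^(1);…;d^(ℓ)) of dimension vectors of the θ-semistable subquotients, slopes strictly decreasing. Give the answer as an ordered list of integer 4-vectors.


Via rank(M_{q-1}∘⋯∘M_p): M ≅ I[1,1], I[1,4]^2, I[3,3], I[4,4].
μ_θ-semistable layers: μ^(1)=6; μ^(2)=7/3; μ^(3)=-38

((1, 0, 0, 3); (2, 2, 2, 0); (0, 0, 1, 0))


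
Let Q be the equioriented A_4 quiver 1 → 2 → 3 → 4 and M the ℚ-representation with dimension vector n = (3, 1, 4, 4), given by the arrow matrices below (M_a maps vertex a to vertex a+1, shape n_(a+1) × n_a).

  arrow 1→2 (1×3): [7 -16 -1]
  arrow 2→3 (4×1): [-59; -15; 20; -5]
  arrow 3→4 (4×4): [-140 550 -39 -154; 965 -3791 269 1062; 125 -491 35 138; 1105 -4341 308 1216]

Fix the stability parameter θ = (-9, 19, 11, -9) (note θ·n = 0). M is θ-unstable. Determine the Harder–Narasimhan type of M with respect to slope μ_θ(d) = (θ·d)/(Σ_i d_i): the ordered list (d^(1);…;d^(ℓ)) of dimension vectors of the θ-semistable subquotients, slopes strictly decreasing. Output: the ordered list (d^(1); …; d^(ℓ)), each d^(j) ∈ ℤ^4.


Via rank(M_{q-1}∘⋯∘M_p): M ≅ I[1,1]^2, I[1,3], I[3,3], I[3,4]^2, I[4,4]^2.
μ_θ-semistable layers: μ^(1)=15; μ^(2)=11; μ^(3)=1; μ^(4)=-9

((0, 1, 1, 0); (0, 0, 1, 0); (0, 0, 2, 2); (3, 0, 0, 2))


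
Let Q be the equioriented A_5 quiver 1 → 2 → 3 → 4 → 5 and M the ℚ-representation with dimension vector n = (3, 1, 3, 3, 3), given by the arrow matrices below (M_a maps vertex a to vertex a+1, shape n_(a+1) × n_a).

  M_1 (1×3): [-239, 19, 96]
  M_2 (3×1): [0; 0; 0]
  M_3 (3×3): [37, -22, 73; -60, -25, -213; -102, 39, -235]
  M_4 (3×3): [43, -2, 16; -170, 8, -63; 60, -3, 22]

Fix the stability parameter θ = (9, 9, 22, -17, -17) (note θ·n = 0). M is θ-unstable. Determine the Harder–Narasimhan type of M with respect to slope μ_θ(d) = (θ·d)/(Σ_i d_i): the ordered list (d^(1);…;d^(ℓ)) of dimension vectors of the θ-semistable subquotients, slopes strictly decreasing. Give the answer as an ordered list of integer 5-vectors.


Barcode: M ≅ I[1,1]^2, I[1,2], I[3,5]^3. HN layers by μ_θ (2 steps, strictly decreasing):
  μ^(1)=9; μ^(2)=-4

((3, 1, 0, 0, 0); (0, 0, 3, 3, 3))


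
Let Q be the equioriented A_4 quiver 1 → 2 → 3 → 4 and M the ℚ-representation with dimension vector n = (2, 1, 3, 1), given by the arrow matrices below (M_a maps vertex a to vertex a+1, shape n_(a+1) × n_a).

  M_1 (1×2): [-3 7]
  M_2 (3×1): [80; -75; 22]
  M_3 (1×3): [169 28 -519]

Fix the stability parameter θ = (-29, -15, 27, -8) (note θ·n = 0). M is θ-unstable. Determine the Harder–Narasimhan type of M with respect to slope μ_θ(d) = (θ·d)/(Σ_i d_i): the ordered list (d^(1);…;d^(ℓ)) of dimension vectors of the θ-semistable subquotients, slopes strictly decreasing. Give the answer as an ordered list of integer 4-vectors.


Via rank(M_{q-1}∘⋯∘M_p): M ≅ I[1,1], I[1,4], I[3,3]^2.
μ_θ-semistable layers: μ^(1)=27; μ^(2)=19/2; μ^(3)=-15; μ^(4)=-29

((0, 0, 2, 0); (0, 0, 1, 1); (0, 1, 0, 0); (2, 0, 0, 0))


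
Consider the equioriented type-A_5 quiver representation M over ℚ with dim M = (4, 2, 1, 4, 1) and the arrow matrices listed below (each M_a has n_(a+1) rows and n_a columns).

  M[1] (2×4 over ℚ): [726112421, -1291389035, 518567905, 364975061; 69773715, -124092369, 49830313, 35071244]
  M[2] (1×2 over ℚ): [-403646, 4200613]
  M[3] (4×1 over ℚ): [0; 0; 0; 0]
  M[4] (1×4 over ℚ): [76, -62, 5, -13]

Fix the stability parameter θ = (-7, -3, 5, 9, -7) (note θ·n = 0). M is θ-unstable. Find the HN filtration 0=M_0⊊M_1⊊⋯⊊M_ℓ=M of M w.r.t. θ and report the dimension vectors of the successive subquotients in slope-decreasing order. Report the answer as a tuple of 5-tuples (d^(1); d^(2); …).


Barcode: M ≅ I[1,1]^2, I[1,2], I[1,3], I[4,4]^3, I[4,5]. HN layers by μ_θ (5 steps, strictly decreasing):
  μ^(1)=9; μ^(2)=5; μ^(3)=1; μ^(4)=-3; μ^(5)=-7

((0, 0, 0, 3, 0); (0, 0, 1, 0, 0); (0, 0, 0, 1, 1); (0, 2, 0, 0, 0); (4, 0, 0, 0, 0))


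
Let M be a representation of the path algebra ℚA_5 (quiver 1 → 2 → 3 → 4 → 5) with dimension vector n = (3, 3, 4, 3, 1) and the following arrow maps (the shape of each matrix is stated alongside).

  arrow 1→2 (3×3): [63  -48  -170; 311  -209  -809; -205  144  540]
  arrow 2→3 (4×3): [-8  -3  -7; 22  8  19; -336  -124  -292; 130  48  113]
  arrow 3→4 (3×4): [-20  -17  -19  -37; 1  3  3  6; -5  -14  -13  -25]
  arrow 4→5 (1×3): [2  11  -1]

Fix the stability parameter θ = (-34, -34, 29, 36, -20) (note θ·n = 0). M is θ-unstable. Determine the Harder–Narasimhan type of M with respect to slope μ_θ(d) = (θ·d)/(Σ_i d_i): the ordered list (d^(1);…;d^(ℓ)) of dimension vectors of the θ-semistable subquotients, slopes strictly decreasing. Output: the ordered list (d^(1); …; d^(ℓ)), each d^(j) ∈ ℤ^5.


Via rank(M_{q-1}∘⋯∘M_p): M ≅ I[1,2], I[1,3], I[1,4], I[3,4], I[3,5].
μ_θ-semistable layers: μ^(1)=36; μ^(2)=29; μ^(3)=15; μ^(4)=-34

((0, 0, 0, 2, 0); (0, 0, 3, 0, 0); (0, 0, 1, 1, 1); (3, 3, 0, 0, 0))
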